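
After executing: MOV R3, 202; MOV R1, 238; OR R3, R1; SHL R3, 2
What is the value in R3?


Register state trace:
  MOV R3, 202  → R3 = 202 (0b11001010)
  MOV R1, 238  → R1 = 238 (0b11101110)
  OR R3, R1  → R3 = 202 OR 238 = 238 (0b11101110)
  SHL R3, 2  → R3 = 238 << 2 = 952
Final: R3 = 952

952


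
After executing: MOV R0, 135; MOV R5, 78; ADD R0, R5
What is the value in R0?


Register state trace:
  MOV R0, 135  → R0 = 135
  MOV R5, 78  → R5 = 78
  ADD R0, R5  → R0 = 135 + 78 = 213
Final: R0 = 213

213


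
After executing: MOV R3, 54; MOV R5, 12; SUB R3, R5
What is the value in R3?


Register state trace:
  MOV R3, 54  → R3 = 54
  MOV R5, 12  → R5 = 12
  SUB R3, R5  → R3 = 54 - 12 = 42
Final: R3 = 42

42


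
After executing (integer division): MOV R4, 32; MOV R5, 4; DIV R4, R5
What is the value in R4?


Register state trace:
  MOV R4, 32  → R4 = 32
  MOV R5, 4  → R5 = 4
  DIV R4, R5  → R4 = 32 // 4 = 8
Final: R4 = 8

8


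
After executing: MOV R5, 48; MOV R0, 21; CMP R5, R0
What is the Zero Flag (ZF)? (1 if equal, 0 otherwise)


Register state trace:
  MOV R5, 48  → R5 = 48
  MOV R0, 21  → R0 = 21
  CMP R5, R0  → computes 48 - 21 = 27
  Result is nonzero, so values are not equal
ZF = 0

0


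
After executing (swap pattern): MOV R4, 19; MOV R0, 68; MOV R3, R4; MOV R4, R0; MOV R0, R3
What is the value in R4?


Register state trace (swap pattern):
  MOV R4, 19  → R4 = 19
  MOV R0, 68  → R0 = 68
  MOV R3, R4  → R3 = 19  (save R4)
  MOV R4, R0  → R4 = 68  (R4 gets R0's value)
  MOV R0, R3  → R0 = 19  (R0 gets saved value)
Final: R4 = 68

68


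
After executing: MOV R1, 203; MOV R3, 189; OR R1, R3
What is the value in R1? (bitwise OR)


Register state trace:
  MOV R1, 203  → R1 = 203 (0b11001011)
  MOV R3, 189  → R3 = 189 (0b10111101)
  OR R1, R3   → R1 = 203 OR 189 = 255 (0b11111111)
Final: R1 = 255

255


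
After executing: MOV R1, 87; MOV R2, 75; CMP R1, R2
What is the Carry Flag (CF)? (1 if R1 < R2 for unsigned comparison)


Register state trace:
  MOV R1, 87  → R1 = 87
  MOV R2, 75  → R2 = 75
  CMP R1, R2  → unsigned 87 - 75: no borrow
  87 >= 75, so CF = 0
CF = 0

0


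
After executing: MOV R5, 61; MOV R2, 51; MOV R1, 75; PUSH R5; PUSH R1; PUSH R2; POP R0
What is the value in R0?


Stack trace (top is rightmost):
  MOV R5, 61  → R5 = 61
  MOV R2, 51  → R2 = 51
  MOV R1, 75  → R1 = 75
  PUSH R5  → stack: [61]
  PUSH R1  → stack: [61, 75]
  PUSH R2  → stack: [61, 75, 51]
  POP R0  → R0 = 51, stack: [61, 75]
Final: R0 = 51

51


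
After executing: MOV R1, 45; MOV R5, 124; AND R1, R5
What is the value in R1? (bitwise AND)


Register state trace:
  MOV R1, 45  → R1 = 45 (0b00101101)
  MOV R5, 124  → R5 = 124 (0b01111100)
  AND R1, R5  → R1 = 45 AND 124 = 44 (0b00101100)
Final: R1 = 44

44


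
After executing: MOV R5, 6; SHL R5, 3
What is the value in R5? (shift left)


Register state trace:
  MOV R5, 6  → R5 = 6
  SHL R5, 3  → R5 = 6 << 3 = 6 * 2^3 = 48
Final: R5 = 48

48


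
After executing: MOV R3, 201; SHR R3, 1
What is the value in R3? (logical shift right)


Register state trace:
  MOV R3, 201  → R3 = 201
  SHR R3, 1  → R3 = 201 >> 1 = 201 // 2^1 = 100
Final: R3 = 100

100


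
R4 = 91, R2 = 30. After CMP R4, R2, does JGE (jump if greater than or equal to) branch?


Trace:
  R4 = 91, R2 = 30
  CMP R4, R2  → compares 91 vs 30
  JGE checks: is 91 greater than or equal to 30?
  91 > 30, so condition is true
Branch taken: Yes

Yes


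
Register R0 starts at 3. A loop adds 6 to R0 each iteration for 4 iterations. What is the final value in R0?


Starting value: R0 = 3
  Iter 1: R0 = 3 + 6 = 9
  Iter 2: R0 = 9 + 6 = 15
  Iter 3: R0 = 15 + 6 = 21
  Iter 4: R0 = 21 + 6 = 27
Final: R0 = 27

27


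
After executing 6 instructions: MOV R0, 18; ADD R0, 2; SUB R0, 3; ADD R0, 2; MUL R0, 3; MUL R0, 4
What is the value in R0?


Register state trace:
  MOV R0, 18  → R0 = 18
  ADD R0, 2  → R0 = 18 + 2 = 20
  SUB R0, 3  → R0 = 20 - 3 = 17
  ADD R0, 2  → R0 = 17 + 2 = 19
  MUL R0, 3  → R0 = 19 * 3 = 57
  MUL R0, 4  → R0 = 57 * 4 = 228
Final: R0 = 228

228


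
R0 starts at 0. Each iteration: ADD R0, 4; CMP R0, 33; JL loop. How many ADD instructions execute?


Loop trace (R0 starts at 0, target 33, step 4):
  ADD #1: R0 = 0 + 4 = 4  → 4 < 33, loop
  ADD #2: R0 = 4 + 4 = 8  → 8 < 33, loop
  ADD #3: R0 = 8 + 4 = 12  → 12 < 33, loop
  ADD #4: R0 = 12 + 4 = 16  → 16 < 33, loop
  ADD #5: R0 = 16 + 4 = 20  → 20 < 33, loop
  ADD #6: R0 = 20 + 4 = 24  → 24 < 33, loop
  ADD #7: R0 = 24 + 4 = 28  → 28 < 33, loop
  ADD #8: R0 = 28 + 4 = 32  → 32 < 33, loop
  ADD #9: R0 = 32 + 4 = 36  → 36 >= 33, exit
Total ADD instructions: 9

9


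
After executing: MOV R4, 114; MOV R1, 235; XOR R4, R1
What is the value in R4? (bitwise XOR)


Register state trace:
  MOV R4, 114  → R4 = 114 (0b01110010)
  MOV R1, 235  → R1 = 235 (0b11101011)
  XOR R4, R1  → R4 = 114 XOR 235 = 153 (0b10011001)
Final: R4 = 153

153


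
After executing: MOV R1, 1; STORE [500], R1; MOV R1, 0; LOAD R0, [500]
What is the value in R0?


Register and memory trace:
  MOV R1, 1  → R1 = 1
  STORE [500], R1  → mem[500] = 1
  MOV R1, 0  → R1 = 0
  LOAD R0, [500]  → R0 = mem[500] = 1
Final: R0 = 1

1


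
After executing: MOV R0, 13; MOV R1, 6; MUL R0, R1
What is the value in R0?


Register state trace:
  MOV R0, 13  → R0 = 13
  MOV R1, 6  → R1 = 6
  MUL R0, R1  → R0 = 13 * 6 = 78
Final: R0 = 78

78


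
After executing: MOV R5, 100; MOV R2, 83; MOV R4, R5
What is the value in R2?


Register state trace:
  MOV R5, 100  → R5 = 100
  MOV R2, 83  → R2 = 83
  MOV R4, R5  → R4 = 100
Final: R2 = 83

83


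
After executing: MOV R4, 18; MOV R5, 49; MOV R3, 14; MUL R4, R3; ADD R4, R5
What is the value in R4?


Register state trace:
  MOV R4, 18  → R4 = 18
  MOV R5, 49  → R5 = 49
  MOV R3, 14  → R3 = 14
  MUL R4, R3  → R4 = 18 * 14 = 252
  ADD R4, R5  → R4 = 252 + 49 = 301
Final: R4 = 301

301


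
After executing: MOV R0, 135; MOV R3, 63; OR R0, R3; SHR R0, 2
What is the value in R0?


Register state trace:
  MOV R0, 135  → R0 = 135 (0b10000111)
  MOV R3, 63  → R3 = 63 (0b00111111)
  OR R0, R3  → R0 = 135 OR 63 = 191 (0b10111111)
  SHR R0, 2  → R0 = 191 >> 2 = 47
Final: R0 = 47

47


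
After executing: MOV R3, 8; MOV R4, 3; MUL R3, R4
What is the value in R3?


Register state trace:
  MOV R3, 8  → R3 = 8
  MOV R4, 3  → R4 = 3
  MUL R3, R4  → R3 = 8 * 3 = 24
Final: R3 = 24

24


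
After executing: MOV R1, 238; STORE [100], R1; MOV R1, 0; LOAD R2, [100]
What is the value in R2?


Register and memory trace:
  MOV R1, 238  → R1 = 238
  STORE [100], R1  → mem[100] = 238
  MOV R1, 0  → R1 = 0
  LOAD R2, [100]  → R2 = mem[100] = 238
Final: R2 = 238

238


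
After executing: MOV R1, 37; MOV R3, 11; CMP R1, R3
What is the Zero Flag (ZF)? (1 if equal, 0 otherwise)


Register state trace:
  MOV R1, 37  → R1 = 37
  MOV R3, 11  → R3 = 11
  CMP R1, R3  → computes 37 - 11 = 26
  Result is nonzero, so values are not equal
ZF = 0

0


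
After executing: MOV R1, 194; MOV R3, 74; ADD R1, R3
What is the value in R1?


Register state trace:
  MOV R1, 194  → R1 = 194
  MOV R3, 74  → R3 = 74
  ADD R1, R3  → R1 = 194 + 74 = 268
Final: R1 = 268

268


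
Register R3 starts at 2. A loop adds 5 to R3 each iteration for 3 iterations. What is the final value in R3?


Starting value: R3 = 2
  Iter 1: R3 = 2 + 5 = 7
  Iter 2: R3 = 7 + 5 = 12
  Iter 3: R3 = 12 + 5 = 17
Final: R3 = 17

17


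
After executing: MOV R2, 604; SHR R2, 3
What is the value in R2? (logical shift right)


Register state trace:
  MOV R2, 604  → R2 = 604
  SHR R2, 3  → R2 = 604 >> 3 = 604 // 2^3 = 75
Final: R2 = 75

75


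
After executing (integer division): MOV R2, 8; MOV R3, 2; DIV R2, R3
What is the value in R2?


Register state trace:
  MOV R2, 8  → R2 = 8
  MOV R3, 2  → R3 = 2
  DIV R2, R3  → R2 = 8 // 2 = 4
Final: R2 = 4

4


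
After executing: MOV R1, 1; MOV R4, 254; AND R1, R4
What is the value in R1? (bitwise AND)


Register state trace:
  MOV R1, 1  → R1 = 1 (0b00000001)
  MOV R4, 254  → R4 = 254 (0b11111110)
  AND R1, R4  → R1 = 1 AND 254 = 0 (0b00000000)
Final: R1 = 0

0


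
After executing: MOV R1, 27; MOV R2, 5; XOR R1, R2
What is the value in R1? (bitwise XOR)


Register state trace:
  MOV R1, 27  → R1 = 27 (0b00011011)
  MOV R2, 5  → R2 = 5 (0b00000101)
  XOR R1, R2  → R1 = 27 XOR 5 = 30 (0b00011110)
Final: R1 = 30

30


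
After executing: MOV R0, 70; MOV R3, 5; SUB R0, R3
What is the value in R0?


Register state trace:
  MOV R0, 70  → R0 = 70
  MOV R3, 5  → R3 = 5
  SUB R0, R3  → R0 = 70 - 5 = 65
Final: R0 = 65

65


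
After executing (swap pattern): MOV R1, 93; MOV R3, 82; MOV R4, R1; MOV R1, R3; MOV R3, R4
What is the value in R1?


Register state trace (swap pattern):
  MOV R1, 93  → R1 = 93
  MOV R3, 82  → R3 = 82
  MOV R4, R1  → R4 = 93  (save R1)
  MOV R1, R3  → R1 = 82  (R1 gets R3's value)
  MOV R3, R4  → R3 = 93  (R3 gets saved value)
Final: R1 = 82

82


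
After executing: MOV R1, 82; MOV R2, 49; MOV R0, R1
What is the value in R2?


Register state trace:
  MOV R1, 82  → R1 = 82
  MOV R2, 49  → R2 = 49
  MOV R0, R1  → R0 = 82
Final: R2 = 49

49


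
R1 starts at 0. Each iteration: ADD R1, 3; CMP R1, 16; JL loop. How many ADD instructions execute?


Loop trace (R1 starts at 0, target 16, step 3):
  ADD #1: R1 = 0 + 3 = 3  → 3 < 16, loop
  ADD #2: R1 = 3 + 3 = 6  → 6 < 16, loop
  ADD #3: R1 = 6 + 3 = 9  → 9 < 16, loop
  ADD #4: R1 = 9 + 3 = 12  → 12 < 16, loop
  ADD #5: R1 = 12 + 3 = 15  → 15 < 16, loop
  ADD #6: R1 = 15 + 3 = 18  → 18 >= 16, exit
Total ADD instructions: 6

6


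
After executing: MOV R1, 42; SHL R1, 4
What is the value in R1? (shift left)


Register state trace:
  MOV R1, 42  → R1 = 42
  SHL R1, 4  → R1 = 42 << 4 = 42 * 2^4 = 672
Final: R1 = 672

672


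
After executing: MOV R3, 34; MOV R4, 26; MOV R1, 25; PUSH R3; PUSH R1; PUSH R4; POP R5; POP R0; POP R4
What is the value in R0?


Stack trace (top is rightmost):
  MOV R3, 34  → R3 = 34
  MOV R4, 26  → R4 = 26
  MOV R1, 25  → R1 = 25
  PUSH R3  → stack: [34]
  PUSH R1  → stack: [34, 25]
  PUSH R4  → stack: [34, 25, 26]
  POP R5  → R5 = 26, stack: [34, 25]
  POP R0  → R0 = 25, stack: [34]
  POP R4  → R4 = 34, stack: []
Final: R0 = 25

25


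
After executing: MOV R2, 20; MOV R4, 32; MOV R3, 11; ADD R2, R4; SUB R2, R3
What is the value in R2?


Register state trace:
  MOV R2, 20  → R2 = 20
  MOV R4, 32  → R4 = 32
  MOV R3, 11  → R3 = 11
  ADD R2, R4  → R2 = 20 + 32 = 52
  SUB R2, R3  → R2 = 52 - 11 = 41
Final: R2 = 41

41


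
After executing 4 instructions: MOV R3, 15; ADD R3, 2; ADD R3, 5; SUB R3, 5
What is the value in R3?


Register state trace:
  MOV R3, 15  → R3 = 15
  ADD R3, 2  → R3 = 15 + 2 = 17
  ADD R3, 5  → R3 = 17 + 5 = 22
  SUB R3, 5  → R3 = 22 - 5 = 17
Final: R3 = 17

17


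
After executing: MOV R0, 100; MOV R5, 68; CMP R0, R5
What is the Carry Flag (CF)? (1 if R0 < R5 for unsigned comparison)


Register state trace:
  MOV R0, 100  → R0 = 100
  MOV R5, 68  → R5 = 68
  CMP R0, R5  → unsigned 100 - 68: no borrow
  100 >= 68, so CF = 0
CF = 0

0


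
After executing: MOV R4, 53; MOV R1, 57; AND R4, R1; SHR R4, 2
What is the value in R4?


Register state trace:
  MOV R4, 53  → R4 = 53 (0b00110101)
  MOV R1, 57  → R1 = 57 (0b00111001)
  AND R4, R1  → R4 = 53 AND 57 = 49 (0b00110001)
  SHR R4, 2  → R4 = 49 >> 2 = 12
Final: R4 = 12

12


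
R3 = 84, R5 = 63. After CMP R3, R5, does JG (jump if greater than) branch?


Trace:
  R3 = 84, R5 = 63
  CMP R3, R5  → compares 84 vs 63
  JG checks: is 84 greater than 63?
  84 > 63, so condition is true
Branch taken: Yes

Yes


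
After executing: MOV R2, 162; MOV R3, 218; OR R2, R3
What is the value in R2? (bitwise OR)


Register state trace:
  MOV R2, 162  → R2 = 162 (0b10100010)
  MOV R3, 218  → R3 = 218 (0b11011010)
  OR R2, R3   → R2 = 162 OR 218 = 250 (0b11111010)
Final: R2 = 250

250


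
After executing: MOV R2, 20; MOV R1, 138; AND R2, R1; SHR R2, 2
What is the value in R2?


Register state trace:
  MOV R2, 20  → R2 = 20 (0b00010100)
  MOV R1, 138  → R1 = 138 (0b10001010)
  AND R2, R1  → R2 = 20 AND 138 = 0 (0b00000000)
  SHR R2, 2  → R2 = 0 >> 2 = 0
Final: R2 = 0

0


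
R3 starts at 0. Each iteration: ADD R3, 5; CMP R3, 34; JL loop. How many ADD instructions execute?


Loop trace (R3 starts at 0, target 34, step 5):
  ADD #1: R3 = 0 + 5 = 5  → 5 < 34, loop
  ADD #2: R3 = 5 + 5 = 10  → 10 < 34, loop
  ADD #3: R3 = 10 + 5 = 15  → 15 < 34, loop
  ADD #4: R3 = 15 + 5 = 20  → 20 < 34, loop
  ADD #5: R3 = 20 + 5 = 25  → 25 < 34, loop
  ADD #6: R3 = 25 + 5 = 30  → 30 < 34, loop
  ADD #7: R3 = 30 + 5 = 35  → 35 >= 34, exit
Total ADD instructions: 7

7


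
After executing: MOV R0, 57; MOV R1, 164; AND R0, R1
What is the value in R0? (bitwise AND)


Register state trace:
  MOV R0, 57  → R0 = 57 (0b00111001)
  MOV R1, 164  → R1 = 164 (0b10100100)
  AND R0, R1  → R0 = 57 AND 164 = 32 (0b00100000)
Final: R0 = 32

32


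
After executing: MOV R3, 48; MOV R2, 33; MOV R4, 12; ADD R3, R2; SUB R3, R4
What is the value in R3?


Register state trace:
  MOV R3, 48  → R3 = 48
  MOV R2, 33  → R2 = 33
  MOV R4, 12  → R4 = 12
  ADD R3, R2  → R3 = 48 + 33 = 81
  SUB R3, R4  → R3 = 81 - 12 = 69
Final: R3 = 69

69


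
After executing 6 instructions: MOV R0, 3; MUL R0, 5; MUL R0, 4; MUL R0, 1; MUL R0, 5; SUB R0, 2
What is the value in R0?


Register state trace:
  MOV R0, 3  → R0 = 3
  MUL R0, 5  → R0 = 3 * 5 = 15
  MUL R0, 4  → R0 = 15 * 4 = 60
  MUL R0, 1  → R0 = 60 * 1 = 60
  MUL R0, 5  → R0 = 60 * 5 = 300
  SUB R0, 2  → R0 = 300 - 2 = 298
Final: R0 = 298

298


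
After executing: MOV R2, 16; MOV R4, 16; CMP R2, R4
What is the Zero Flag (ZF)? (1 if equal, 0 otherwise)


Register state trace:
  MOV R2, 16  → R2 = 16
  MOV R4, 16  → R4 = 16
  CMP R2, R4  → computes 16 - 16 = 0
  Result is zero, so values are equal
ZF = 1

1


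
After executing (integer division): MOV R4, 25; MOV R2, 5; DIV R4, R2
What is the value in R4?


Register state trace:
  MOV R4, 25  → R4 = 25
  MOV R2, 5  → R2 = 5
  DIV R4, R2  → R4 = 25 // 5 = 5
Final: R4 = 5

5


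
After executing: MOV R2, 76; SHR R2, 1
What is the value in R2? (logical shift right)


Register state trace:
  MOV R2, 76  → R2 = 76
  SHR R2, 1  → R2 = 76 >> 1 = 76 // 2^1 = 38
Final: R2 = 38

38


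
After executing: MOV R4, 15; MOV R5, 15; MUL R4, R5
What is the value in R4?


Register state trace:
  MOV R4, 15  → R4 = 15
  MOV R5, 15  → R5 = 15
  MUL R4, R5  → R4 = 15 * 15 = 225
Final: R4 = 225

225


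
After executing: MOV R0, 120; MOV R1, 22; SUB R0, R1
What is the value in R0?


Register state trace:
  MOV R0, 120  → R0 = 120
  MOV R1, 22  → R1 = 22
  SUB R0, R1  → R0 = 120 - 22 = 98
Final: R0 = 98

98


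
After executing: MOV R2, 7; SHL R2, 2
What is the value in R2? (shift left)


Register state trace:
  MOV R2, 7  → R2 = 7
  SHL R2, 2  → R2 = 7 << 2 = 7 * 2^2 = 28
Final: R2 = 28

28


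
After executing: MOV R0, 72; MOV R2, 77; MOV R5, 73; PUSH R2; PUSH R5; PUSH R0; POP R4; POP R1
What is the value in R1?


Stack trace (top is rightmost):
  MOV R0, 72  → R0 = 72
  MOV R2, 77  → R2 = 77
  MOV R5, 73  → R5 = 73
  PUSH R2  → stack: [77]
  PUSH R5  → stack: [77, 73]
  PUSH R0  → stack: [77, 73, 72]
  POP R4  → R4 = 72, stack: [77, 73]
  POP R1  → R1 = 73, stack: [77]
Final: R1 = 73

73


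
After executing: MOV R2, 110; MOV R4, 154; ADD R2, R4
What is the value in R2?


Register state trace:
  MOV R2, 110  → R2 = 110
  MOV R4, 154  → R4 = 154
  ADD R2, R4  → R2 = 110 + 154 = 264
Final: R2 = 264

264


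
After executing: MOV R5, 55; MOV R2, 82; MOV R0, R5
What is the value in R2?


Register state trace:
  MOV R5, 55  → R5 = 55
  MOV R2, 82  → R2 = 82
  MOV R0, R5  → R0 = 55
Final: R2 = 82

82


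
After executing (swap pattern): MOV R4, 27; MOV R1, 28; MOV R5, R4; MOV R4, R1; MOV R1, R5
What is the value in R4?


Register state trace (swap pattern):
  MOV R4, 27  → R4 = 27
  MOV R1, 28  → R1 = 28
  MOV R5, R4  → R5 = 27  (save R4)
  MOV R4, R1  → R4 = 28  (R4 gets R1's value)
  MOV R1, R5  → R1 = 27  (R1 gets saved value)
Final: R4 = 28

28


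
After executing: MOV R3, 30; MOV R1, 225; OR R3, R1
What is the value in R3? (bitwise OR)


Register state trace:
  MOV R3, 30  → R3 = 30 (0b00011110)
  MOV R1, 225  → R1 = 225 (0b11100001)
  OR R3, R1   → R3 = 30 OR 225 = 255 (0b11111111)
Final: R3 = 255

255


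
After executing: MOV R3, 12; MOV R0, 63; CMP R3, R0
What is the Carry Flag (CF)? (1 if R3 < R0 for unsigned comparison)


Register state trace:
  MOV R3, 12  → R3 = 12
  MOV R0, 63  → R0 = 63
  CMP R3, R0  → unsigned 12 - 63: borrow occurs
  12 < 63, so CF = 1
CF = 1

1


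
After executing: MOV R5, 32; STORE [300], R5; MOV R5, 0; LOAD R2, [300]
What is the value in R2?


Register and memory trace:
  MOV R5, 32  → R5 = 32
  STORE [300], R5  → mem[300] = 32
  MOV R5, 0  → R5 = 0
  LOAD R2, [300]  → R2 = mem[300] = 32
Final: R2 = 32

32


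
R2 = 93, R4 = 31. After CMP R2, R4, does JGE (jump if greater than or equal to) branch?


Trace:
  R2 = 93, R4 = 31
  CMP R2, R4  → compares 93 vs 31
  JGE checks: is 93 greater than or equal to 31?
  93 > 31, so condition is true
Branch taken: Yes

Yes


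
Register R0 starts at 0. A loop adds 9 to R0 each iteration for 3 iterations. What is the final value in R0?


Starting value: R0 = 0
  Iter 1: R0 = 0 + 9 = 9
  Iter 2: R0 = 9 + 9 = 18
  Iter 3: R0 = 18 + 9 = 27
Final: R0 = 27

27


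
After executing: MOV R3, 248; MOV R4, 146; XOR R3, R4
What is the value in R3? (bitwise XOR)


Register state trace:
  MOV R3, 248  → R3 = 248 (0b11111000)
  MOV R4, 146  → R4 = 146 (0b10010010)
  XOR R3, R4  → R3 = 248 XOR 146 = 106 (0b01101010)
Final: R3 = 106

106


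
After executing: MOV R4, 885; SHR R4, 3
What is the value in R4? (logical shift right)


Register state trace:
  MOV R4, 885  → R4 = 885
  SHR R4, 3  → R4 = 885 >> 3 = 885 // 2^3 = 110
Final: R4 = 110

110


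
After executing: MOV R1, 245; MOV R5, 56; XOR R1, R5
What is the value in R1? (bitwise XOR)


Register state trace:
  MOV R1, 245  → R1 = 245 (0b11110101)
  MOV R5, 56  → R5 = 56 (0b00111000)
  XOR R1, R5  → R1 = 245 XOR 56 = 205 (0b11001101)
Final: R1 = 205

205


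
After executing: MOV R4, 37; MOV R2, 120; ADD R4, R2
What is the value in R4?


Register state trace:
  MOV R4, 37  → R4 = 37
  MOV R2, 120  → R2 = 120
  ADD R4, R2  → R4 = 37 + 120 = 157
Final: R4 = 157

157


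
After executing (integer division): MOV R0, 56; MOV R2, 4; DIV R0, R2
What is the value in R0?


Register state trace:
  MOV R0, 56  → R0 = 56
  MOV R2, 4  → R2 = 4
  DIV R0, R2  → R0 = 56 // 4 = 14
Final: R0 = 14

14


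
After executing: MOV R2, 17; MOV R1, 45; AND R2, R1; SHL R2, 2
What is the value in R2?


Register state trace:
  MOV R2, 17  → R2 = 17 (0b00010001)
  MOV R1, 45  → R1 = 45 (0b00101101)
  AND R2, R1  → R2 = 17 AND 45 = 1 (0b00000001)
  SHL R2, 2  → R2 = 1 << 2 = 4
Final: R2 = 4

4


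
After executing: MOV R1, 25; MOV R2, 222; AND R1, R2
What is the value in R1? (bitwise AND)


Register state trace:
  MOV R1, 25  → R1 = 25 (0b00011001)
  MOV R2, 222  → R2 = 222 (0b11011110)
  AND R1, R2  → R1 = 25 AND 222 = 24 (0b00011000)
Final: R1 = 24

24


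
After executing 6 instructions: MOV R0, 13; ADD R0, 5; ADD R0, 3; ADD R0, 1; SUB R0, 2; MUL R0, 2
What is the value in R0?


Register state trace:
  MOV R0, 13  → R0 = 13
  ADD R0, 5  → R0 = 13 + 5 = 18
  ADD R0, 3  → R0 = 18 + 3 = 21
  ADD R0, 1  → R0 = 21 + 1 = 22
  SUB R0, 2  → R0 = 22 - 2 = 20
  MUL R0, 2  → R0 = 20 * 2 = 40
Final: R0 = 40

40


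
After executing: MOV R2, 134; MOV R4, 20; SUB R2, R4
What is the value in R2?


Register state trace:
  MOV R2, 134  → R2 = 134
  MOV R4, 20  → R4 = 20
  SUB R2, R4  → R2 = 134 - 20 = 114
Final: R2 = 114

114


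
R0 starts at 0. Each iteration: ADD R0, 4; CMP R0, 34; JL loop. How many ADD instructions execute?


Loop trace (R0 starts at 0, target 34, step 4):
  ADD #1: R0 = 0 + 4 = 4  → 4 < 34, loop
  ADD #2: R0 = 4 + 4 = 8  → 8 < 34, loop
  ADD #3: R0 = 8 + 4 = 12  → 12 < 34, loop
  ADD #4: R0 = 12 + 4 = 16  → 16 < 34, loop
  ADD #5: R0 = 16 + 4 = 20  → 20 < 34, loop
  ADD #6: R0 = 20 + 4 = 24  → 24 < 34, loop
  ADD #7: R0 = 24 + 4 = 28  → 28 < 34, loop
  ADD #8: R0 = 28 + 4 = 32  → 32 < 34, loop
  ADD #9: R0 = 32 + 4 = 36  → 36 >= 34, exit
Total ADD instructions: 9

9


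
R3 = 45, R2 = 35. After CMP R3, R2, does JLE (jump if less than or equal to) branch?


Trace:
  R3 = 45, R2 = 35
  CMP R3, R2  → compares 45 vs 35
  JLE checks: is 45 less than or equal to 35?
  45 > 35, so condition is false
Branch taken: No

No


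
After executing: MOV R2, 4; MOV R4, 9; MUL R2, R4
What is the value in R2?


Register state trace:
  MOV R2, 4  → R2 = 4
  MOV R4, 9  → R4 = 9
  MUL R2, R4  → R2 = 4 * 9 = 36
Final: R2 = 36

36


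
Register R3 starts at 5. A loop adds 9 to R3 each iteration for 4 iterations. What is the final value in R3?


Starting value: R3 = 5
  Iter 1: R3 = 5 + 9 = 14
  Iter 2: R3 = 14 + 9 = 23
  Iter 3: R3 = 23 + 9 = 32
  Iter 4: R3 = 32 + 9 = 41
Final: R3 = 41

41


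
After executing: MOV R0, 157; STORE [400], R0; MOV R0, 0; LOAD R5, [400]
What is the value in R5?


Register and memory trace:
  MOV R0, 157  → R0 = 157
  STORE [400], R0  → mem[400] = 157
  MOV R0, 0  → R0 = 0
  LOAD R5, [400]  → R5 = mem[400] = 157
Final: R5 = 157

157


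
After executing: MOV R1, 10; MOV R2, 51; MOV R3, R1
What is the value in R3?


Register state trace:
  MOV R1, 10  → R1 = 10
  MOV R2, 51  → R2 = 51
  MOV R3, R1  → R3 = 10
Final: R3 = 10

10


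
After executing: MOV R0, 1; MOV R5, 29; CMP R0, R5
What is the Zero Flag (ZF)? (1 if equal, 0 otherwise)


Register state trace:
  MOV R0, 1  → R0 = 1
  MOV R5, 29  → R5 = 29
  CMP R0, R5  → computes 1 - 29 = -28
  Result is nonzero, so values are not equal
ZF = 0

0


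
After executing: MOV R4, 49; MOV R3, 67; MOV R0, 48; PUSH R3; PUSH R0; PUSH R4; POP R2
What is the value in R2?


Stack trace (top is rightmost):
  MOV R4, 49  → R4 = 49
  MOV R3, 67  → R3 = 67
  MOV R0, 48  → R0 = 48
  PUSH R3  → stack: [67]
  PUSH R0  → stack: [67, 48]
  PUSH R4  → stack: [67, 48, 49]
  POP R2  → R2 = 49, stack: [67, 48]
Final: R2 = 49

49


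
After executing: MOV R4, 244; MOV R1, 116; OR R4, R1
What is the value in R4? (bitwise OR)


Register state trace:
  MOV R4, 244  → R4 = 244 (0b11110100)
  MOV R1, 116  → R1 = 116 (0b01110100)
  OR R4, R1   → R4 = 244 OR 116 = 244 (0b11110100)
Final: R4 = 244

244


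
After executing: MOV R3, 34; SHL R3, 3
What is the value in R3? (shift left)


Register state trace:
  MOV R3, 34  → R3 = 34
  SHL R3, 3  → R3 = 34 << 3 = 34 * 2^3 = 272
Final: R3 = 272

272


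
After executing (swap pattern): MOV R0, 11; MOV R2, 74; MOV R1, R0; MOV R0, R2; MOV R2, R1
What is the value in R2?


Register state trace (swap pattern):
  MOV R0, 11  → R0 = 11
  MOV R2, 74  → R2 = 74
  MOV R1, R0  → R1 = 11  (save R0)
  MOV R0, R2  → R0 = 74  (R0 gets R2's value)
  MOV R2, R1  → R2 = 11  (R2 gets saved value)
Final: R2 = 11

11


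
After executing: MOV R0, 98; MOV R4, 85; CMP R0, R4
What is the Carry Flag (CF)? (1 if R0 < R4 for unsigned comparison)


Register state trace:
  MOV R0, 98  → R0 = 98
  MOV R4, 85  → R4 = 85
  CMP R0, R4  → unsigned 98 - 85: no borrow
  98 >= 85, so CF = 0
CF = 0

0


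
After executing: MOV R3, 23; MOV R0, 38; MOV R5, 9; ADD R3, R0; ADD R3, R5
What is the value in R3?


Register state trace:
  MOV R3, 23  → R3 = 23
  MOV R0, 38  → R0 = 38
  MOV R5, 9  → R5 = 9
  ADD R3, R0  → R3 = 23 + 38 = 61
  ADD R3, R5  → R3 = 61 + 9 = 70
Final: R3 = 70

70


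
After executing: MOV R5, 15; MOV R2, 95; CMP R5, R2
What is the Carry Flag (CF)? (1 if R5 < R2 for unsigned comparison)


Register state trace:
  MOV R5, 15  → R5 = 15
  MOV R2, 95  → R2 = 95
  CMP R5, R2  → unsigned 15 - 95: borrow occurs
  15 < 95, so CF = 1
CF = 1

1


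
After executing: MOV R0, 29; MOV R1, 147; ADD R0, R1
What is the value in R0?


Register state trace:
  MOV R0, 29  → R0 = 29
  MOV R1, 147  → R1 = 147
  ADD R0, R1  → R0 = 29 + 147 = 176
Final: R0 = 176

176


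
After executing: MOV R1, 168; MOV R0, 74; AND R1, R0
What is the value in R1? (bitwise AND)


Register state trace:
  MOV R1, 168  → R1 = 168 (0b10101000)
  MOV R0, 74  → R0 = 74 (0b01001010)
  AND R1, R0  → R1 = 168 AND 74 = 8 (0b00001000)
Final: R1 = 8

8


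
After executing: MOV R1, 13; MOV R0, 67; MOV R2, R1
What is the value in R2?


Register state trace:
  MOV R1, 13  → R1 = 13
  MOV R0, 67  → R0 = 67
  MOV R2, R1  → R2 = 13
Final: R2 = 13

13


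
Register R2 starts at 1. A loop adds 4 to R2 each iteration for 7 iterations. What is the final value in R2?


Starting value: R2 = 1
  Iter 1: R2 = 1 + 4 = 5
  Iter 2: R2 = 5 + 4 = 9
  Iter 3: R2 = 9 + 4 = 13
  Iter 4: R2 = 13 + 4 = 17
  Iter 5: R2 = 17 + 4 = 21
  Iter 6: R2 = 21 + 4 = 25
  Iter 7: R2 = 25 + 4 = 29
Final: R2 = 29

29


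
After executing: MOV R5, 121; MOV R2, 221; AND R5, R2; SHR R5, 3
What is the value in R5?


Register state trace:
  MOV R5, 121  → R5 = 121 (0b01111001)
  MOV R2, 221  → R2 = 221 (0b11011101)
  AND R5, R2  → R5 = 121 AND 221 = 89 (0b01011001)
  SHR R5, 3  → R5 = 89 >> 3 = 11
Final: R5 = 11

11


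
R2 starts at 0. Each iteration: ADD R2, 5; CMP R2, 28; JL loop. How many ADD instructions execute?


Loop trace (R2 starts at 0, target 28, step 5):
  ADD #1: R2 = 0 + 5 = 5  → 5 < 28, loop
  ADD #2: R2 = 5 + 5 = 10  → 10 < 28, loop
  ADD #3: R2 = 10 + 5 = 15  → 15 < 28, loop
  ADD #4: R2 = 15 + 5 = 20  → 20 < 28, loop
  ADD #5: R2 = 20 + 5 = 25  → 25 < 28, loop
  ADD #6: R2 = 25 + 5 = 30  → 30 >= 28, exit
Total ADD instructions: 6

6


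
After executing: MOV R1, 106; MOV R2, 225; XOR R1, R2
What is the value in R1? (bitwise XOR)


Register state trace:
  MOV R1, 106  → R1 = 106 (0b01101010)
  MOV R2, 225  → R2 = 225 (0b11100001)
  XOR R1, R2  → R1 = 106 XOR 225 = 139 (0b10001011)
Final: R1 = 139

139


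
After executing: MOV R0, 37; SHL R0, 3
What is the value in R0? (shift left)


Register state trace:
  MOV R0, 37  → R0 = 37
  SHL R0, 3  → R0 = 37 << 3 = 37 * 2^3 = 296
Final: R0 = 296

296


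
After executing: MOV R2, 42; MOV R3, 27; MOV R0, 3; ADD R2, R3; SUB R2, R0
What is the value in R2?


Register state trace:
  MOV R2, 42  → R2 = 42
  MOV R3, 27  → R3 = 27
  MOV R0, 3  → R0 = 3
  ADD R2, R3  → R2 = 42 + 27 = 69
  SUB R2, R0  → R2 = 69 - 3 = 66
Final: R2 = 66

66


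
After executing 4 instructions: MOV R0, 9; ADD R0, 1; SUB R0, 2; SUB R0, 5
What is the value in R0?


Register state trace:
  MOV R0, 9  → R0 = 9
  ADD R0, 1  → R0 = 9 + 1 = 10
  SUB R0, 2  → R0 = 10 - 2 = 8
  SUB R0, 5  → R0 = 8 - 5 = 3
Final: R0 = 3

3


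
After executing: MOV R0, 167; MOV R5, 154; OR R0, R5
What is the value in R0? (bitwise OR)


Register state trace:
  MOV R0, 167  → R0 = 167 (0b10100111)
  MOV R5, 154  → R5 = 154 (0b10011010)
  OR R0, R5   → R0 = 167 OR 154 = 191 (0b10111111)
Final: R0 = 191

191


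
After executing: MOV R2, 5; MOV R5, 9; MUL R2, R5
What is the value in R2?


Register state trace:
  MOV R2, 5  → R2 = 5
  MOV R5, 9  → R5 = 9
  MUL R2, R5  → R2 = 5 * 9 = 45
Final: R2 = 45

45


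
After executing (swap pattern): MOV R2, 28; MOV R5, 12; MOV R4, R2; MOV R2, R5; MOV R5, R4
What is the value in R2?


Register state trace (swap pattern):
  MOV R2, 28  → R2 = 28
  MOV R5, 12  → R5 = 12
  MOV R4, R2  → R4 = 28  (save R2)
  MOV R2, R5  → R2 = 12  (R2 gets R5's value)
  MOV R5, R4  → R5 = 28  (R5 gets saved value)
Final: R2 = 12

12


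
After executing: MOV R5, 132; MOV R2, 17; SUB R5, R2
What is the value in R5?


Register state trace:
  MOV R5, 132  → R5 = 132
  MOV R2, 17  → R2 = 17
  SUB R5, R2  → R5 = 132 - 17 = 115
Final: R5 = 115

115


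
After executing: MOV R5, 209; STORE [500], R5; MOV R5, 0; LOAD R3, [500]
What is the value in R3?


Register and memory trace:
  MOV R5, 209  → R5 = 209
  STORE [500], R5  → mem[500] = 209
  MOV R5, 0  → R5 = 0
  LOAD R3, [500]  → R3 = mem[500] = 209
Final: R3 = 209

209


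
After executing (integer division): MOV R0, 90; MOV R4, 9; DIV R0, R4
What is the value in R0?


Register state trace:
  MOV R0, 90  → R0 = 90
  MOV R4, 9  → R4 = 9
  DIV R0, R4  → R0 = 90 // 9 = 10
Final: R0 = 10

10


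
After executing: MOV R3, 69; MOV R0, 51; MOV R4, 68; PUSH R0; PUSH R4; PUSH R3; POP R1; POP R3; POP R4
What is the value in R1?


Stack trace (top is rightmost):
  MOV R3, 69  → R3 = 69
  MOV R0, 51  → R0 = 51
  MOV R4, 68  → R4 = 68
  PUSH R0  → stack: [51]
  PUSH R4  → stack: [51, 68]
  PUSH R3  → stack: [51, 68, 69]
  POP R1  → R1 = 69, stack: [51, 68]
  POP R3  → R3 = 68, stack: [51]
  POP R4  → R4 = 51, stack: []
Final: R1 = 69

69


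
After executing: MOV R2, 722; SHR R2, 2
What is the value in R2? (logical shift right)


Register state trace:
  MOV R2, 722  → R2 = 722
  SHR R2, 2  → R2 = 722 >> 2 = 722 // 2^2 = 180
Final: R2 = 180

180


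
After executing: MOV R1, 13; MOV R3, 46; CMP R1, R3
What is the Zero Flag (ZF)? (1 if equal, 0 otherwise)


Register state trace:
  MOV R1, 13  → R1 = 13
  MOV R3, 46  → R3 = 46
  CMP R1, R3  → computes 13 - 46 = -33
  Result is nonzero, so values are not equal
ZF = 0

0


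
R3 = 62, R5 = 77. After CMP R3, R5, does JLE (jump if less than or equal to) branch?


Trace:
  R3 = 62, R5 = 77
  CMP R3, R5  → compares 62 vs 77
  JLE checks: is 62 less than or equal to 77?
  62 < 77, so condition is true
Branch taken: Yes

Yes


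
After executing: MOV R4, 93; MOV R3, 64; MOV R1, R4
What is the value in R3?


Register state trace:
  MOV R4, 93  → R4 = 93
  MOV R3, 64  → R3 = 64
  MOV R1, R4  → R1 = 93
Final: R3 = 64

64


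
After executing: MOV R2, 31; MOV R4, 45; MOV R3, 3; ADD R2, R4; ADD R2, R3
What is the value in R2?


Register state trace:
  MOV R2, 31  → R2 = 31
  MOV R4, 45  → R4 = 45
  MOV R3, 3  → R3 = 3
  ADD R2, R4  → R2 = 31 + 45 = 76
  ADD R2, R3  → R2 = 76 + 3 = 79
Final: R2 = 79

79


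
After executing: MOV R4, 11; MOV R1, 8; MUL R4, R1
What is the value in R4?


Register state trace:
  MOV R4, 11  → R4 = 11
  MOV R1, 8  → R1 = 8
  MUL R4, R1  → R4 = 11 * 8 = 88
Final: R4 = 88

88


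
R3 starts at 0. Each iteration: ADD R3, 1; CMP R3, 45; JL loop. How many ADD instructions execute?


Loop trace (R3 starts at 0, target 45, step 1):
  ADD #1: R3 = 0 + 1 = 1  → 1 < 45, loop
  ADD #2: R3 = 1 + 1 = 2  → 2 < 45, loop
  ADD #3: R3 = 2 + 1 = 3  → 3 < 45, loop
  ADD #4: R3 = 3 + 1 = 4  → 4 < 45, loop
  ADD #5: R3 = 4 + 1 = 5  → 5 < 45, loop
  ADD #6: R3 = 5 + 1 = 6  → 6 < 45, loop
  ADD #7: R3 = 6 + 1 = 7  → 7 < 45, loop
  ADD #8: R3 = 7 + 1 = 8  → 8 < 45, loop
  ADD #9: R3 = 8 + 1 = 9  → 9 < 45, loop
  ADD #10: R3 = 9 + 1 = 10  → 10 < 45, loop
  ADD #11: R3 = 10 + 1 = 11  → 11 < 45, loop
  ADD #12: R3 = 11 + 1 = 12  → 12 < 45, loop
  ADD #13: R3 = 12 + 1 = 13  → 13 < 45, loop
  ADD #14: R3 = 13 + 1 = 14  → 14 < 45, loop
  ADD #15: R3 = 14 + 1 = 15  → 15 < 45, loop
  ADD #16: R3 = 15 + 1 = 16  → 16 < 45, loop
  ADD #17: R3 = 16 + 1 = 17  → 17 < 45, loop
  ADD #18: R3 = 17 + 1 = 18  → 18 < 45, loop
  ADD #19: R3 = 18 + 1 = 19  → 19 < 45, loop
  ADD #20: R3 = 19 + 1 = 20  → 20 < 45, loop
  ADD #21: R3 = 20 + 1 = 21  → 21 < 45, loop
  ADD #22: R3 = 21 + 1 = 22  → 22 < 45, loop
  ADD #23: R3 = 22 + 1 = 23  → 23 < 45, loop
  ADD #24: R3 = 23 + 1 = 24  → 24 < 45, loop
  ADD #25: R3 = 24 + 1 = 25  → 25 < 45, loop
  ADD #26: R3 = 25 + 1 = 26  → 26 < 45, loop
  ADD #27: R3 = 26 + 1 = 27  → 27 < 45, loop
  ADD #28: R3 = 27 + 1 = 28  → 28 < 45, loop
  ADD #29: R3 = 28 + 1 = 29  → 29 < 45, loop
  ADD #30: R3 = 29 + 1 = 30  → 30 < 45, loop
  ADD #31: R3 = 30 + 1 = 31  → 31 < 45, loop
  ADD #32: R3 = 31 + 1 = 32  → 32 < 45, loop
  ADD #33: R3 = 32 + 1 = 33  → 33 < 45, loop
  ADD #34: R3 = 33 + 1 = 34  → 34 < 45, loop
  ADD #35: R3 = 34 + 1 = 35  → 35 < 45, loop
  ADD #36: R3 = 35 + 1 = 36  → 36 < 45, loop
  ADD #37: R3 = 36 + 1 = 37  → 37 < 45, loop
  ADD #38: R3 = 37 + 1 = 38  → 38 < 45, loop
  ADD #39: R3 = 38 + 1 = 39  → 39 < 45, loop
  ADD #40: R3 = 39 + 1 = 40  → 40 < 45, loop
  ADD #41: R3 = 40 + 1 = 41  → 41 < 45, loop
  ADD #42: R3 = 41 + 1 = 42  → 42 < 45, loop
  ADD #43: R3 = 42 + 1 = 43  → 43 < 45, loop
  ADD #44: R3 = 43 + 1 = 44  → 44 < 45, loop
  ADD #45: R3 = 44 + 1 = 45  → 45 >= 45, exit
Total ADD instructions: 45

45


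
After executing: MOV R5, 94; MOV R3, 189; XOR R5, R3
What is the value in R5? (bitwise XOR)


Register state trace:
  MOV R5, 94  → R5 = 94 (0b01011110)
  MOV R3, 189  → R3 = 189 (0b10111101)
  XOR R5, R3  → R5 = 94 XOR 189 = 227 (0b11100011)
Final: R5 = 227

227


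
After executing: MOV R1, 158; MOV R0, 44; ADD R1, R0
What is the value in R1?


Register state trace:
  MOV R1, 158  → R1 = 158
  MOV R0, 44  → R0 = 44
  ADD R1, R0  → R1 = 158 + 44 = 202
Final: R1 = 202

202


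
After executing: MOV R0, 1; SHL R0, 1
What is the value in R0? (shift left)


Register state trace:
  MOV R0, 1  → R0 = 1
  SHL R0, 1  → R0 = 1 << 1 = 1 * 2^1 = 2
Final: R0 = 2

2


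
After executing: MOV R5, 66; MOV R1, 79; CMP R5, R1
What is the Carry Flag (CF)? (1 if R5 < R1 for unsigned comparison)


Register state trace:
  MOV R5, 66  → R5 = 66
  MOV R1, 79  → R1 = 79
  CMP R5, R1  → unsigned 66 - 79: borrow occurs
  66 < 79, so CF = 1
CF = 1

1


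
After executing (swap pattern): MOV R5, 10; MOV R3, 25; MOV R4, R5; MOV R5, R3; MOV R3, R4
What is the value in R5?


Register state trace (swap pattern):
  MOV R5, 10  → R5 = 10
  MOV R3, 25  → R3 = 25
  MOV R4, R5  → R4 = 10  (save R5)
  MOV R5, R3  → R5 = 25  (R5 gets R3's value)
  MOV R3, R4  → R3 = 10  (R3 gets saved value)
Final: R5 = 25

25


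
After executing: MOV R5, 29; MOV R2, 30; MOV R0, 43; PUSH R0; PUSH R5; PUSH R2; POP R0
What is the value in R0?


Stack trace (top is rightmost):
  MOV R5, 29  → R5 = 29
  MOV R2, 30  → R2 = 30
  MOV R0, 43  → R0 = 43
  PUSH R0  → stack: [43]
  PUSH R5  → stack: [43, 29]
  PUSH R2  → stack: [43, 29, 30]
  POP R0  → R0 = 30, stack: [43, 29]
Final: R0 = 30

30


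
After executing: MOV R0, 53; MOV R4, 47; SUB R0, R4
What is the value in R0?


Register state trace:
  MOV R0, 53  → R0 = 53
  MOV R4, 47  → R4 = 47
  SUB R0, R4  → R0 = 53 - 47 = 6
Final: R0 = 6

6


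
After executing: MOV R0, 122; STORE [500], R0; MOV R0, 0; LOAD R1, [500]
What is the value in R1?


Register and memory trace:
  MOV R0, 122  → R0 = 122
  STORE [500], R0  → mem[500] = 122
  MOV R0, 0  → R0 = 0
  LOAD R1, [500]  → R1 = mem[500] = 122
Final: R1 = 122

122


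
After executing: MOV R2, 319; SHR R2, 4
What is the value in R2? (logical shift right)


Register state trace:
  MOV R2, 319  → R2 = 319
  SHR R2, 4  → R2 = 319 >> 4 = 319 // 2^4 = 19
Final: R2 = 19

19


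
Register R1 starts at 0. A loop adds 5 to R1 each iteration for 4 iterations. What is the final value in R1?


Starting value: R1 = 0
  Iter 1: R1 = 0 + 5 = 5
  Iter 2: R1 = 5 + 5 = 10
  Iter 3: R1 = 10 + 5 = 15
  Iter 4: R1 = 15 + 5 = 20
Final: R1 = 20

20


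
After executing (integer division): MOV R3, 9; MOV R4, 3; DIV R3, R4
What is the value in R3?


Register state trace:
  MOV R3, 9  → R3 = 9
  MOV R4, 3  → R4 = 3
  DIV R3, R4  → R3 = 9 // 3 = 3
Final: R3 = 3

3


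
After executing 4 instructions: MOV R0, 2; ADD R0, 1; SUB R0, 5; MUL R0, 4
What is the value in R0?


Register state trace:
  MOV R0, 2  → R0 = 2
  ADD R0, 1  → R0 = 2 + 1 = 3
  SUB R0, 5  → R0 = 3 - 5 = -2
  MUL R0, 4  → R0 = -2 * 4 = -8
Final: R0 = -8

-8


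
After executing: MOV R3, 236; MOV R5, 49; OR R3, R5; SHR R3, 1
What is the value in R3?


Register state trace:
  MOV R3, 236  → R3 = 236 (0b11101100)
  MOV R5, 49  → R5 = 49 (0b00110001)
  OR R3, R5  → R3 = 236 OR 49 = 253 (0b11111101)
  SHR R3, 1  → R3 = 253 >> 1 = 126
Final: R3 = 126

126


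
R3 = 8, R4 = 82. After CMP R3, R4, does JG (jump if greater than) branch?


Trace:
  R3 = 8, R4 = 82
  CMP R3, R4  → compares 8 vs 82
  JG checks: is 8 greater than 82?
  8 < 82, so condition is false
Branch taken: No

No


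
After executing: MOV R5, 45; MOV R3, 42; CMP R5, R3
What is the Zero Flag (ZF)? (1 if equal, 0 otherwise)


Register state trace:
  MOV R5, 45  → R5 = 45
  MOV R3, 42  → R3 = 42
  CMP R5, R3  → computes 45 - 42 = 3
  Result is nonzero, so values are not equal
ZF = 0

0


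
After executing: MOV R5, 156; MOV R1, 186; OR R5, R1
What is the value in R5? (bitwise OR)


Register state trace:
  MOV R5, 156  → R5 = 156 (0b10011100)
  MOV R1, 186  → R1 = 186 (0b10111010)
  OR R5, R1   → R5 = 156 OR 186 = 190 (0b10111110)
Final: R5 = 190

190


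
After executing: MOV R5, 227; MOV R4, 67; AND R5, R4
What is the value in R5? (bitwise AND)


Register state trace:
  MOV R5, 227  → R5 = 227 (0b11100011)
  MOV R4, 67  → R4 = 67 (0b01000011)
  AND R5, R4  → R5 = 227 AND 67 = 67 (0b01000011)
Final: R5 = 67

67


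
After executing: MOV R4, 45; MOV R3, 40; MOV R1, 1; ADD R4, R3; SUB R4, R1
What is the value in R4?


Register state trace:
  MOV R4, 45  → R4 = 45
  MOV R3, 40  → R3 = 40
  MOV R1, 1  → R1 = 1
  ADD R4, R3  → R4 = 45 + 40 = 85
  SUB R4, R1  → R4 = 85 - 1 = 84
Final: R4 = 84

84


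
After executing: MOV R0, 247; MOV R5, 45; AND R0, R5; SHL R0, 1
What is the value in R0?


Register state trace:
  MOV R0, 247  → R0 = 247 (0b11110111)
  MOV R5, 45  → R5 = 45 (0b00101101)
  AND R0, R5  → R0 = 247 AND 45 = 37 (0b00100101)
  SHL R0, 1  → R0 = 37 << 1 = 74
Final: R0 = 74

74


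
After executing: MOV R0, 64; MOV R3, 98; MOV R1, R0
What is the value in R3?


Register state trace:
  MOV R0, 64  → R0 = 64
  MOV R3, 98  → R3 = 98
  MOV R1, R0  → R1 = 64
Final: R3 = 98

98


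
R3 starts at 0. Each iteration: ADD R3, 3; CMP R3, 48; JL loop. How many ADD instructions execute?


Loop trace (R3 starts at 0, target 48, step 3):
  ADD #1: R3 = 0 + 3 = 3  → 3 < 48, loop
  ADD #2: R3 = 3 + 3 = 6  → 6 < 48, loop
  ADD #3: R3 = 6 + 3 = 9  → 9 < 48, loop
  ADD #4: R3 = 9 + 3 = 12  → 12 < 48, loop
  ADD #5: R3 = 12 + 3 = 15  → 15 < 48, loop
  ADD #6: R3 = 15 + 3 = 18  → 18 < 48, loop
  ADD #7: R3 = 18 + 3 = 21  → 21 < 48, loop
  ADD #8: R3 = 21 + 3 = 24  → 24 < 48, loop
  ADD #9: R3 = 24 + 3 = 27  → 27 < 48, loop
  ADD #10: R3 = 27 + 3 = 30  → 30 < 48, loop
  ADD #11: R3 = 30 + 3 = 33  → 33 < 48, loop
  ADD #12: R3 = 33 + 3 = 36  → 36 < 48, loop
  ADD #13: R3 = 36 + 3 = 39  → 39 < 48, loop
  ADD #14: R3 = 39 + 3 = 42  → 42 < 48, loop
  ADD #15: R3 = 42 + 3 = 45  → 45 < 48, loop
  ADD #16: R3 = 45 + 3 = 48  → 48 >= 48, exit
Total ADD instructions: 16

16


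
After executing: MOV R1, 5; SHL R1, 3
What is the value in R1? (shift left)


Register state trace:
  MOV R1, 5  → R1 = 5
  SHL R1, 3  → R1 = 5 << 3 = 5 * 2^3 = 40
Final: R1 = 40

40
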